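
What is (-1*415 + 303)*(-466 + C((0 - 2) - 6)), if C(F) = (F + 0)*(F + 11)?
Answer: 54880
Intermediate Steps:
C(F) = F*(11 + F)
(-1*415 + 303)*(-466 + C((0 - 2) - 6)) = (-1*415 + 303)*(-466 + ((0 - 2) - 6)*(11 + ((0 - 2) - 6))) = (-415 + 303)*(-466 + (-2 - 6)*(11 + (-2 - 6))) = -112*(-466 - 8*(11 - 8)) = -112*(-466 - 8*3) = -112*(-466 - 24) = -112*(-490) = 54880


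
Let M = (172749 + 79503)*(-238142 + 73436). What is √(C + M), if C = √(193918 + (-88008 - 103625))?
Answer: √(-41547417912 + √2285) ≈ 2.0383e+5*I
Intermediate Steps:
M = -41547417912 (M = 252252*(-164706) = -41547417912)
C = √2285 (C = √(193918 - 191633) = √2285 ≈ 47.802)
√(C + M) = √(√2285 - 41547417912) = √(-41547417912 + √2285)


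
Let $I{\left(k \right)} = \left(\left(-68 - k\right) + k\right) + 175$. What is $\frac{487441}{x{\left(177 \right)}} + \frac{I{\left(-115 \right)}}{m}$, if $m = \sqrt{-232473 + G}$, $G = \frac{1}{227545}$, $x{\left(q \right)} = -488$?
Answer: $- \frac{487441}{488} - \frac{107 i \sqrt{752293191340955}}{13224517196} \approx -998.85 - 0.22192 i$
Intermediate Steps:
$G = \frac{1}{227545} \approx 4.3947 \cdot 10^{-6}$
$I{\left(k \right)} = 107$ ($I{\left(k \right)} = -68 + 175 = 107$)
$m = \frac{4 i \sqrt{752293191340955}}{227545}$ ($m = \sqrt{-232473 + \frac{1}{227545}} = \sqrt{- \frac{52898068784}{227545}} = \frac{4 i \sqrt{752293191340955}}{227545} \approx 482.15 i$)
$\frac{487441}{x{\left(177 \right)}} + \frac{I{\left(-115 \right)}}{m} = \frac{487441}{-488} + \frac{107}{\frac{4}{227545} i \sqrt{752293191340955}} = 487441 \left(- \frac{1}{488}\right) + 107 \left(- \frac{i \sqrt{752293191340955}}{13224517196}\right) = - \frac{487441}{488} - \frac{107 i \sqrt{752293191340955}}{13224517196}$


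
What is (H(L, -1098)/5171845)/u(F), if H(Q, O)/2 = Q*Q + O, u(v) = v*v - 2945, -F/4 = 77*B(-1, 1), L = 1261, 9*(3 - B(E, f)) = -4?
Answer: 257421726/470253932055355 ≈ 5.4741e-7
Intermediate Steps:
B(E, f) = 31/9 (B(E, f) = 3 - 1/9*(-4) = 3 + 4/9 = 31/9)
F = -9548/9 (F = -308*31/9 = -4*2387/9 = -9548/9 ≈ -1060.9)
u(v) = -2945 + v**2 (u(v) = v**2 - 2945 = -2945 + v**2)
H(Q, O) = 2*O + 2*Q**2 (H(Q, O) = 2*(Q*Q + O) = 2*(Q**2 + O) = 2*(O + Q**2) = 2*O + 2*Q**2)
(H(L, -1098)/5171845)/u(F) = ((2*(-1098) + 2*1261**2)/5171845)/(-2945 + (-9548/9)**2) = ((-2196 + 2*1590121)*(1/5171845))/(-2945 + 91164304/81) = ((-2196 + 3180242)*(1/5171845))/(90925759/81) = (3178046*(1/5171845))*(81/90925759) = (3178046/5171845)*(81/90925759) = 257421726/470253932055355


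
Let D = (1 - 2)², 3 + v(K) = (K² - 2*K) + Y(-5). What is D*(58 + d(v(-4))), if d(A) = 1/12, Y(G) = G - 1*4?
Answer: 697/12 ≈ 58.083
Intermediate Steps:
Y(G) = -4 + G (Y(G) = G - 4 = -4 + G)
v(K) = -12 + K² - 2*K (v(K) = -3 + ((K² - 2*K) + (-4 - 5)) = -3 + ((K² - 2*K) - 9) = -3 + (-9 + K² - 2*K) = -12 + K² - 2*K)
D = 1 (D = (-1)² = 1)
d(A) = 1/12
D*(58 + d(v(-4))) = 1*(58 + 1/12) = 1*(697/12) = 697/12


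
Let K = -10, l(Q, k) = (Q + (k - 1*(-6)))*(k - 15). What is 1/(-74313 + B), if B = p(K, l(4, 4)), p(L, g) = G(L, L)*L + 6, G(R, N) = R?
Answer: -1/74207 ≈ -1.3476e-5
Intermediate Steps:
l(Q, k) = (-15 + k)*(6 + Q + k) (l(Q, k) = (Q + (k + 6))*(-15 + k) = (Q + (6 + k))*(-15 + k) = (6 + Q + k)*(-15 + k) = (-15 + k)*(6 + Q + k))
p(L, g) = 6 + L**2 (p(L, g) = L*L + 6 = L**2 + 6 = 6 + L**2)
B = 106 (B = 6 + (-10)**2 = 6 + 100 = 106)
1/(-74313 + B) = 1/(-74313 + 106) = 1/(-74207) = -1/74207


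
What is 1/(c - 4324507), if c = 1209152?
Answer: -1/3115355 ≈ -3.2099e-7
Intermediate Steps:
1/(c - 4324507) = 1/(1209152 - 4324507) = 1/(-3115355) = -1/3115355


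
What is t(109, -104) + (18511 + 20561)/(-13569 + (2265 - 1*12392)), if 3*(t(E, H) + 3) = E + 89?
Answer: 90861/1481 ≈ 61.351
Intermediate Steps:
t(E, H) = 80/3 + E/3 (t(E, H) = -3 + (E + 89)/3 = -3 + (89 + E)/3 = -3 + (89/3 + E/3) = 80/3 + E/3)
t(109, -104) + (18511 + 20561)/(-13569 + (2265 - 1*12392)) = (80/3 + (⅓)*109) + (18511 + 20561)/(-13569 + (2265 - 1*12392)) = (80/3 + 109/3) + 39072/(-13569 + (2265 - 12392)) = 63 + 39072/(-13569 - 10127) = 63 + 39072/(-23696) = 63 + 39072*(-1/23696) = 63 - 2442/1481 = 90861/1481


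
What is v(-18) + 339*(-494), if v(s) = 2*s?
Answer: -167502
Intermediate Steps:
v(-18) + 339*(-494) = 2*(-18) + 339*(-494) = -36 - 167466 = -167502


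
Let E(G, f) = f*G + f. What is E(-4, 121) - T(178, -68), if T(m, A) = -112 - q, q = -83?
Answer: -334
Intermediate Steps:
E(G, f) = f + G*f (E(G, f) = G*f + f = f + G*f)
T(m, A) = -29 (T(m, A) = -112 - 1*(-83) = -112 + 83 = -29)
E(-4, 121) - T(178, -68) = 121*(1 - 4) - 1*(-29) = 121*(-3) + 29 = -363 + 29 = -334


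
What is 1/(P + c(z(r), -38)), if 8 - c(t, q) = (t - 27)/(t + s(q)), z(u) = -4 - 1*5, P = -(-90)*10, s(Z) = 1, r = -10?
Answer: 2/1807 ≈ 0.0011068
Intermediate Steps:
P = 900 (P = -10*(-90) = 900)
z(u) = -9 (z(u) = -4 - 5 = -9)
c(t, q) = 8 - (-27 + t)/(1 + t) (c(t, q) = 8 - (t - 27)/(t + 1) = 8 - (-27 + t)/(1 + t))
1/(P + c(z(r), -38)) = 1/(900 + 7*(5 - 9)/(1 - 9)) = 1/(900 + 7*(-4)/(-8)) = 1/(900 + 7*(-⅛)*(-4)) = 1/(900 + 7/2) = 1/(1807/2) = 2/1807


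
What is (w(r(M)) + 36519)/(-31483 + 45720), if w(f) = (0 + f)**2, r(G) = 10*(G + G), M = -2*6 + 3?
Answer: 68919/14237 ≈ 4.8408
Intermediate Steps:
M = -9 (M = -12 + 3 = -9)
r(G) = 20*G (r(G) = 10*(2*G) = 20*G)
w(f) = f**2
(w(r(M)) + 36519)/(-31483 + 45720) = ((20*(-9))**2 + 36519)/(-31483 + 45720) = ((-180)**2 + 36519)/14237 = (32400 + 36519)*(1/14237) = 68919*(1/14237) = 68919/14237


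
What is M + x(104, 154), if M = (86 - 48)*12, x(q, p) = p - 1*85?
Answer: 525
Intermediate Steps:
x(q, p) = -85 + p (x(q, p) = p - 85 = -85 + p)
M = 456 (M = 38*12 = 456)
M + x(104, 154) = 456 + (-85 + 154) = 456 + 69 = 525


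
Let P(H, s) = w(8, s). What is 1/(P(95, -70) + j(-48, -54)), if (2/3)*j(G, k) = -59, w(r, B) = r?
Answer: -2/161 ≈ -0.012422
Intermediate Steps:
j(G, k) = -177/2 (j(G, k) = (3/2)*(-59) = -177/2)
P(H, s) = 8
1/(P(95, -70) + j(-48, -54)) = 1/(8 - 177/2) = 1/(-161/2) = -2/161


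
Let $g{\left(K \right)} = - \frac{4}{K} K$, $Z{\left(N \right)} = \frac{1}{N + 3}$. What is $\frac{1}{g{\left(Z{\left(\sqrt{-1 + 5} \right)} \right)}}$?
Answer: $- \frac{1}{4} \approx -0.25$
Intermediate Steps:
$Z{\left(N \right)} = \frac{1}{3 + N}$
$g{\left(K \right)} = -4$
$\frac{1}{g{\left(Z{\left(\sqrt{-1 + 5} \right)} \right)}} = \frac{1}{-4} = - \frac{1}{4}$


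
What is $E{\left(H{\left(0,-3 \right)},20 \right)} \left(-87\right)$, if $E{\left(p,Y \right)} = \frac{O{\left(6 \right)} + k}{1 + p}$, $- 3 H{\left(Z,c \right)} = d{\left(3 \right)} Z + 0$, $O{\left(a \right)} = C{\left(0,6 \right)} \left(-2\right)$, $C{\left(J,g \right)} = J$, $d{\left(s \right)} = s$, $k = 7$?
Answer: $-609$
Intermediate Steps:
$O{\left(a \right)} = 0$ ($O{\left(a \right)} = 0 \left(-2\right) = 0$)
$H{\left(Z,c \right)} = - Z$ ($H{\left(Z,c \right)} = - \frac{3 Z + 0}{3} = - \frac{3 Z}{3} = - Z$)
$E{\left(p,Y \right)} = \frac{7}{1 + p}$ ($E{\left(p,Y \right)} = \frac{0 + 7}{1 + p} = \frac{7}{1 + p}$)
$E{\left(H{\left(0,-3 \right)},20 \right)} \left(-87\right) = \frac{7}{1 - 0} \left(-87\right) = \frac{7}{1 + 0} \left(-87\right) = \frac{7}{1} \left(-87\right) = 7 \cdot 1 \left(-87\right) = 7 \left(-87\right) = -609$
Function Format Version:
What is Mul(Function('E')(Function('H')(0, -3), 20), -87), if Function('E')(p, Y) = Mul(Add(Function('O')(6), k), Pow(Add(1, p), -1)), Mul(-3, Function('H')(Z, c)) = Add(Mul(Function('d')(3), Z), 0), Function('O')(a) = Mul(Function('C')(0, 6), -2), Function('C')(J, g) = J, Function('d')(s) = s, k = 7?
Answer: -609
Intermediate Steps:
Function('O')(a) = 0 (Function('O')(a) = Mul(0, -2) = 0)
Function('H')(Z, c) = Mul(-1, Z) (Function('H')(Z, c) = Mul(Rational(-1, 3), Add(Mul(3, Z), 0)) = Mul(Rational(-1, 3), Mul(3, Z)) = Mul(-1, Z))
Function('E')(p, Y) = Mul(7, Pow(Add(1, p), -1)) (Function('E')(p, Y) = Mul(Add(0, 7), Pow(Add(1, p), -1)) = Mul(7, Pow(Add(1, p), -1)))
Mul(Function('E')(Function('H')(0, -3), 20), -87) = Mul(Mul(7, Pow(Add(1, Mul(-1, 0)), -1)), -87) = Mul(Mul(7, Pow(Add(1, 0), -1)), -87) = Mul(Mul(7, Pow(1, -1)), -87) = Mul(Mul(7, 1), -87) = Mul(7, -87) = -609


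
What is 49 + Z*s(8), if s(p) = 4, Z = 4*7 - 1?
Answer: 157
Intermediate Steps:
Z = 27 (Z = 28 - 1 = 27)
49 + Z*s(8) = 49 + 27*4 = 49 + 108 = 157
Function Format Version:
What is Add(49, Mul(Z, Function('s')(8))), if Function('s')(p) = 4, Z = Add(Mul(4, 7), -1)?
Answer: 157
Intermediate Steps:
Z = 27 (Z = Add(28, -1) = 27)
Add(49, Mul(Z, Function('s')(8))) = Add(49, Mul(27, 4)) = Add(49, 108) = 157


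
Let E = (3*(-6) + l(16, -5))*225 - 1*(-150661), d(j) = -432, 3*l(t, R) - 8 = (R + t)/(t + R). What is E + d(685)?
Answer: 146854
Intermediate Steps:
l(t, R) = 3 (l(t, R) = 8/3 + ((R + t)/(t + R))/3 = 8/3 + ((R + t)/(R + t))/3 = 8/3 + (1/3)*1 = 8/3 + 1/3 = 3)
E = 147286 (E = (3*(-6) + 3)*225 - 1*(-150661) = (-18 + 3)*225 + 150661 = -15*225 + 150661 = -3375 + 150661 = 147286)
E + d(685) = 147286 - 432 = 146854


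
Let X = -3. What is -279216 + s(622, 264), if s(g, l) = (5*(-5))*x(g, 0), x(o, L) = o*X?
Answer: -232566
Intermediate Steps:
x(o, L) = -3*o (x(o, L) = o*(-3) = -3*o)
s(g, l) = 75*g (s(g, l) = (5*(-5))*(-3*g) = -(-75)*g = 75*g)
-279216 + s(622, 264) = -279216 + 75*622 = -279216 + 46650 = -232566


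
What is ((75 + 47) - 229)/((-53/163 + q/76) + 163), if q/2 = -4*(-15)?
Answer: -331379/508694 ≈ -0.65143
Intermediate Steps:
q = 120 (q = 2*(-4*(-15)) = 2*60 = 120)
((75 + 47) - 229)/((-53/163 + q/76) + 163) = ((75 + 47) - 229)/((-53/163 + 120/76) + 163) = (122 - 229)/((-53*1/163 + 120*(1/76)) + 163) = -107/((-53/163 + 30/19) + 163) = -107/(3883/3097 + 163) = -107/508694/3097 = -107*3097/508694 = -331379/508694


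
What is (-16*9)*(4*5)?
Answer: -2880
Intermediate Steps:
(-16*9)*(4*5) = -144*20 = -2880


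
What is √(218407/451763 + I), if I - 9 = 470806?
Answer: 2*√24022160425322319/451763 ≈ 686.16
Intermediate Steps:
I = 470815 (I = 9 + 470806 = 470815)
√(218407/451763 + I) = √(218407/451763 + 470815) = √(212697015252/451763) = 2*√24022160425322319/451763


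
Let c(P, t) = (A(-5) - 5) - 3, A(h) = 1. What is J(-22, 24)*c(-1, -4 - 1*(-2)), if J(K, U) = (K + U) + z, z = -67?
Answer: 455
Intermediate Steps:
c(P, t) = -7 (c(P, t) = (1 - 5) - 3 = -4 - 3 = -7)
J(K, U) = -67 + K + U (J(K, U) = (K + U) - 67 = -67 + K + U)
J(-22, 24)*c(-1, -4 - 1*(-2)) = (-67 - 22 + 24)*(-7) = -65*(-7) = 455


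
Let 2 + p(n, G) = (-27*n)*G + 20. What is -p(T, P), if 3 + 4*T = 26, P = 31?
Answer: 19179/4 ≈ 4794.8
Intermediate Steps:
T = 23/4 (T = -¾ + (¼)*26 = -¾ + 13/2 = 23/4 ≈ 5.7500)
p(n, G) = 18 - 27*G*n (p(n, G) = -2 + ((-27*n)*G + 20) = -2 + (-27*G*n + 20) = -2 + (20 - 27*G*n) = 18 - 27*G*n)
-p(T, P) = -(18 - 27*31*23/4) = -(18 - 19251/4) = -1*(-19179/4) = 19179/4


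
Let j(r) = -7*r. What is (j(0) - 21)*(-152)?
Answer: 3192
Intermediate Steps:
(j(0) - 21)*(-152) = (-7*0 - 21)*(-152) = (0 - 21)*(-152) = -21*(-152) = 3192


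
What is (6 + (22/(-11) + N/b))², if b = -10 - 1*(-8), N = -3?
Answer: 121/4 ≈ 30.250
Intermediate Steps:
b = -2 (b = -10 + 8 = -2)
(6 + (22/(-11) + N/b))² = (6 + (22/(-11) - 3/(-2)))² = (6 + (22*(-1/11) - 3*(-½)))² = (6 + (-2 + 3/2))² = (6 - ½)² = (11/2)² = 121/4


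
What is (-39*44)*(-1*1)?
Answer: 1716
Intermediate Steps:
(-39*44)*(-1*1) = -1716*(-1) = 1716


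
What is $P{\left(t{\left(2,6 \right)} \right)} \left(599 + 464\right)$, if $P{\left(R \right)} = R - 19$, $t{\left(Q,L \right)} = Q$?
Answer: $-18071$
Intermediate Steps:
$P{\left(R \right)} = -19 + R$ ($P{\left(R \right)} = R - 19 = -19 + R$)
$P{\left(t{\left(2,6 \right)} \right)} \left(599 + 464\right) = \left(-19 + 2\right) \left(599 + 464\right) = \left(-17\right) 1063 = -18071$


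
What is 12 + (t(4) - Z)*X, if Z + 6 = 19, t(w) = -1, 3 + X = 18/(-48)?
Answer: 237/4 ≈ 59.250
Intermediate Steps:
X = -27/8 (X = -3 + 18/(-48) = -3 + 18*(-1/48) = -3 - 3/8 = -27/8 ≈ -3.3750)
Z = 13 (Z = -6 + 19 = 13)
12 + (t(4) - Z)*X = 12 + (-1 - 1*13)*(-27/8) = 12 + (-1 - 13)*(-27/8) = 12 - 14*(-27/8) = 12 + 189/4 = 237/4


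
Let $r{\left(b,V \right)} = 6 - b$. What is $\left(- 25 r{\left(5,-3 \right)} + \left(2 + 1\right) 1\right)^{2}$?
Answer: $484$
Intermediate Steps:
$\left(- 25 r{\left(5,-3 \right)} + \left(2 + 1\right) 1\right)^{2} = \left(- 25 \left(6 - 5\right) + \left(2 + 1\right) 1\right)^{2} = \left(- 25 \left(6 - 5\right) + 3 \cdot 1\right)^{2} = \left(\left(-25\right) 1 + 3\right)^{2} = \left(-25 + 3\right)^{2} = \left(-22\right)^{2} = 484$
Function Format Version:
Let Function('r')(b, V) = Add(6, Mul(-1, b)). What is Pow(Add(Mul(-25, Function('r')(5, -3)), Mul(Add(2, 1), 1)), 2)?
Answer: 484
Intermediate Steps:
Pow(Add(Mul(-25, Function('r')(5, -3)), Mul(Add(2, 1), 1)), 2) = Pow(Add(Mul(-25, Add(6, Mul(-1, 5))), Mul(Add(2, 1), 1)), 2) = Pow(Add(Mul(-25, Add(6, -5)), Mul(3, 1)), 2) = Pow(Add(Mul(-25, 1), 3), 2) = Pow(Add(-25, 3), 2) = Pow(-22, 2) = 484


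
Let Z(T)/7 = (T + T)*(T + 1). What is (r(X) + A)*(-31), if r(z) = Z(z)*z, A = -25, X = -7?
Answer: 128371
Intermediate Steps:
Z(T) = 14*T*(1 + T) (Z(T) = 7*((T + T)*(T + 1)) = 7*((2*T)*(1 + T)) = 7*(2*T*(1 + T)) = 14*T*(1 + T))
r(z) = 14*z**2*(1 + z) (r(z) = (14*z*(1 + z))*z = 14*z**2*(1 + z))
(r(X) + A)*(-31) = (14*(-7)**2*(1 - 7) - 25)*(-31) = (14*49*(-6) - 25)*(-31) = (-4116 - 25)*(-31) = -4141*(-31) = 128371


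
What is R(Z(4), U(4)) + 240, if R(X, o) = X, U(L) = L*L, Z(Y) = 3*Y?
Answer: 252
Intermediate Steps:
U(L) = L²
R(Z(4), U(4)) + 240 = 3*4 + 240 = 12 + 240 = 252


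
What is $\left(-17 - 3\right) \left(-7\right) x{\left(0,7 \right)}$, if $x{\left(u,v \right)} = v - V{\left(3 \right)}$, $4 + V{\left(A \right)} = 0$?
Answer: $1540$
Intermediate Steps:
$V{\left(A \right)} = -4$ ($V{\left(A \right)} = -4 + 0 = -4$)
$x{\left(u,v \right)} = 4 + v$ ($x{\left(u,v \right)} = v - -4 = v + 4 = 4 + v$)
$\left(-17 - 3\right) \left(-7\right) x{\left(0,7 \right)} = \left(-17 - 3\right) \left(-7\right) \left(4 + 7\right) = \left(-20\right) \left(-7\right) 11 = 140 \cdot 11 = 1540$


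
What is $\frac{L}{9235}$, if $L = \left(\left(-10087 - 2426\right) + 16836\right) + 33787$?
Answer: $\frac{7622}{1847} \approx 4.1267$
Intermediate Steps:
$L = 38110$ ($L = \left(-12513 + 16836\right) + 33787 = 4323 + 33787 = 38110$)
$\frac{L}{9235} = \frac{38110}{9235} = 38110 \cdot \frac{1}{9235} = \frac{7622}{1847}$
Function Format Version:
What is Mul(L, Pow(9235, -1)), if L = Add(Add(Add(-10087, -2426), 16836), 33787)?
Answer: Rational(7622, 1847) ≈ 4.1267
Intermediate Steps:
L = 38110 (L = Add(Add(-12513, 16836), 33787) = Add(4323, 33787) = 38110)
Mul(L, Pow(9235, -1)) = Mul(38110, Pow(9235, -1)) = Mul(38110, Rational(1, 9235)) = Rational(7622, 1847)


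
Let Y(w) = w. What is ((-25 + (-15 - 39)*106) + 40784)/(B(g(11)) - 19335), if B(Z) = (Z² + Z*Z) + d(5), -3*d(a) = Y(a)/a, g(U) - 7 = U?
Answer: -105105/56062 ≈ -1.8748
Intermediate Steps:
g(U) = 7 + U
d(a) = -⅓ (d(a) = -a/(3*a) = -⅓*1 = -⅓)
B(Z) = -⅓ + 2*Z² (B(Z) = (Z² + Z*Z) - ⅓ = (Z² + Z²) - ⅓ = 2*Z² - ⅓ = -⅓ + 2*Z²)
((-25 + (-15 - 39)*106) + 40784)/(B(g(11)) - 19335) = ((-25 + (-15 - 39)*106) + 40784)/((-⅓ + 2*(7 + 11)²) - 19335) = ((-25 - 54*106) + 40784)/((-⅓ + 2*18²) - 19335) = ((-25 - 5724) + 40784)/((-⅓ + 2*324) - 19335) = (-5749 + 40784)/((-⅓ + 648) - 19335) = 35035/(1943/3 - 19335) = 35035/(-56062/3) = 35035*(-3/56062) = -105105/56062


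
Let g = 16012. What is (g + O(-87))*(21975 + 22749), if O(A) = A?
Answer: 712229700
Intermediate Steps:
(g + O(-87))*(21975 + 22749) = (16012 - 87)*(21975 + 22749) = 15925*44724 = 712229700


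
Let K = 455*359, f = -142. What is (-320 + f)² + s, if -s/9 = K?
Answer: -1256661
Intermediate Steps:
K = 163345
s = -1470105 (s = -9*163345 = -1470105)
(-320 + f)² + s = (-320 - 142)² - 1470105 = (-462)² - 1470105 = 213444 - 1470105 = -1256661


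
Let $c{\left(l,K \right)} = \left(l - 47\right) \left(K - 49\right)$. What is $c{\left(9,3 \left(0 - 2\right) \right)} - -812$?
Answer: $2902$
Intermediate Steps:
$c{\left(l,K \right)} = \left(-49 + K\right) \left(-47 + l\right)$ ($c{\left(l,K \right)} = \left(-47 + l\right) \left(-49 + K\right) = \left(-49 + K\right) \left(-47 + l\right)$)
$c{\left(9,3 \left(0 - 2\right) \right)} - -812 = \left(2303 - 441 - 47 \cdot 3 \left(0 - 2\right) + 3 \left(0 - 2\right) 9\right) - -812 = \left(2303 - 441 - 47 \cdot 3 \left(-2\right) + 3 \left(-2\right) 9\right) + 812 = \left(2303 - 441 - -282 - 54\right) + 812 = \left(2303 - 441 + 282 - 54\right) + 812 = 2090 + 812 = 2902$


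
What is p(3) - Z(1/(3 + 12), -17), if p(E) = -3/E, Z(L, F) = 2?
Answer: -3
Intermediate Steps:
p(3) - Z(1/(3 + 12), -17) = -3/3 - 1*2 = -3*1/3 - 2 = -1 - 2 = -3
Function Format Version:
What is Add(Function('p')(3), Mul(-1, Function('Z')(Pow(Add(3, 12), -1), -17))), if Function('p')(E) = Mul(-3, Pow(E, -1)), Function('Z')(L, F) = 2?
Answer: -3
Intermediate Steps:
Add(Function('p')(3), Mul(-1, Function('Z')(Pow(Add(3, 12), -1), -17))) = Add(Mul(-3, Pow(3, -1)), Mul(-1, 2)) = Add(Mul(-3, Rational(1, 3)), -2) = Add(-1, -2) = -3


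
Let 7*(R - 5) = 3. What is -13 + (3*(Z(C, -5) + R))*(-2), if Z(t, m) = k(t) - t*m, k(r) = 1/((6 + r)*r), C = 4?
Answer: -23201/140 ≈ -165.72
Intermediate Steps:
R = 38/7 (R = 5 + (1/7)*3 = 5 + 3/7 = 38/7 ≈ 5.4286)
k(r) = 1/(r*(6 + r))
Z(t, m) = 1/(t*(6 + t)) - m*t (Z(t, m) = 1/(t*(6 + t)) - t*m = 1/(t*(6 + t)) - m*t)
-13 + (3*(Z(C, -5) + R))*(-2) = -13 + (3*((1 - 1*(-5)*4**2*(6 + 4))/(4*(6 + 4)) + 38/7))*(-2) = -13 + (3*((1/4)*(1 - 1*(-5)*16*10)/10 + 38/7))*(-2) = -13 + (3*((1/4)*(1/10)*(1 + 800) + 38/7))*(-2) = -13 + (3*((1/4)*(1/10)*801 + 38/7))*(-2) = -13 + (3*(801/40 + 38/7))*(-2) = -13 + (3*(7127/280))*(-2) = -13 + (21381/280)*(-2) = -13 - 21381/140 = -23201/140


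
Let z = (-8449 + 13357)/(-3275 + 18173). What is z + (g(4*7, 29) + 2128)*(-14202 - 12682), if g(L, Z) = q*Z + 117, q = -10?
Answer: -130502059442/2483 ≈ -5.2558e+7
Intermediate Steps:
g(L, Z) = 117 - 10*Z (g(L, Z) = -10*Z + 117 = 117 - 10*Z)
z = 818/2483 (z = 4908/14898 = 4908*(1/14898) = 818/2483 ≈ 0.32944)
z + (g(4*7, 29) + 2128)*(-14202 - 12682) = 818/2483 + ((117 - 10*29) + 2128)*(-14202 - 12682) = 818/2483 + ((117 - 290) + 2128)*(-26884) = 818/2483 + (-173 + 2128)*(-26884) = 818/2483 + 1955*(-26884) = 818/2483 - 52558220 = -130502059442/2483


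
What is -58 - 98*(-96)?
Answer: 9350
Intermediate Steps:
-58 - 98*(-96) = -58 + 9408 = 9350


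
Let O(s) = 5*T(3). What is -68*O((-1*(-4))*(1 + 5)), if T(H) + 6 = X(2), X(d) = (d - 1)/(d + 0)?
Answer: 1870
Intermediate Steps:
X(d) = (-1 + d)/d
T(H) = -11/2 (T(H) = -6 + (-1 + 2)/2 = -6 + (½)*1 = -6 + ½ = -11/2)
O(s) = -55/2 (O(s) = 5*(-11/2) = -55/2)
-68*O((-1*(-4))*(1 + 5)) = -68*(-55/2) = 1870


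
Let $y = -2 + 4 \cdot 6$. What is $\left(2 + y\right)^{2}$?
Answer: $576$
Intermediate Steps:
$y = 22$ ($y = -2 + 24 = 22$)
$\left(2 + y\right)^{2} = \left(2 + 22\right)^{2} = 24^{2} = 576$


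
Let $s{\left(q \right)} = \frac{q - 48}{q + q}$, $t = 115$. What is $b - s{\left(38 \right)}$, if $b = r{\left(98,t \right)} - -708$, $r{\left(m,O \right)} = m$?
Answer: $\frac{30633}{38} \approx 806.13$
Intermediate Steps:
$s{\left(q \right)} = \frac{-48 + q}{2 q}$
$b = 806$ ($b = 98 - -708 = 98 + 708 = 806$)
$b - s{\left(38 \right)} = 806 - \frac{-48 + 38}{2 \cdot 38} = 806 - \frac{1}{2} \cdot \frac{1}{38} \left(-10\right) = 806 - - \frac{5}{38} = 806 + \frac{5}{38} = \frac{30633}{38}$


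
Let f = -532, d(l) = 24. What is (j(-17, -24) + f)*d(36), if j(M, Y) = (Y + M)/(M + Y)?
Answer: -12744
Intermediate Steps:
j(M, Y) = 1 (j(M, Y) = (M + Y)/(M + Y) = 1)
(j(-17, -24) + f)*d(36) = (1 - 532)*24 = -531*24 = -12744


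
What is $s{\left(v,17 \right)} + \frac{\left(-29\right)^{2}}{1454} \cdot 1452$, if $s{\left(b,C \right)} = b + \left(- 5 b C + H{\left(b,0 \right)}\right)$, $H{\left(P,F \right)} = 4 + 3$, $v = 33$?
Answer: $- \frac{1399589}{727} \approx -1925.2$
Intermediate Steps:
$H{\left(P,F \right)} = 7$
$s{\left(b,C \right)} = 7 + b - 5 C b$ ($s{\left(b,C \right)} = b + \left(- 5 b C + 7\right) = b - \left(-7 + 5 C b\right) = 7 + b - 5 C b$)
$s{\left(v,17 \right)} + \frac{\left(-29\right)^{2}}{1454} \cdot 1452 = \left(7 + 33 - 85 \cdot 33\right) + \frac{\left(-29\right)^{2}}{1454} \cdot 1452 = \left(7 + 33 - 2805\right) + 841 \cdot \frac{1}{1454} \cdot 1452 = -2765 + \frac{841}{1454} \cdot 1452 = -2765 + \frac{610566}{727} = - \frac{1399589}{727}$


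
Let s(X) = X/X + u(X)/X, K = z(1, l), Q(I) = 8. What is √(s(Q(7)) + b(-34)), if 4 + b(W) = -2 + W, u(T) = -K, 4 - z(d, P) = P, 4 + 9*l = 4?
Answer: I*√158/2 ≈ 6.2849*I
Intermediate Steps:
l = 0 (l = -4/9 + (⅑)*4 = -4/9 + 4/9 = 0)
z(d, P) = 4 - P
K = 4 (K = 4 - 1*0 = 4 + 0 = 4)
u(T) = -4 (u(T) = -1*4 = -4)
b(W) = -6 + W (b(W) = -4 + (-2 + W) = -6 + W)
s(X) = 1 - 4/X (s(X) = X/X - 4/X = 1 - 4/X)
√(s(Q(7)) + b(-34)) = √((-4 + 8)/8 + (-6 - 34)) = √((⅛)*4 - 40) = √(½ - 40) = √(-79/2) = I*√158/2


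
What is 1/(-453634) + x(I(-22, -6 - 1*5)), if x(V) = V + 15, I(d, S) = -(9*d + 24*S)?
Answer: 216383417/453634 ≈ 477.00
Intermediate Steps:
I(d, S) = -24*S - 9*d
x(V) = 15 + V
1/(-453634) + x(I(-22, -6 - 1*5)) = 1/(-453634) + (15 + (-24*(-6 - 1*5) - 9*(-22))) = -1/453634 + (15 + (-24*(-6 - 5) + 198)) = -1/453634 + (15 + (-24*(-11) + 198)) = -1/453634 + (15 + (264 + 198)) = -1/453634 + (15 + 462) = -1/453634 + 477 = 216383417/453634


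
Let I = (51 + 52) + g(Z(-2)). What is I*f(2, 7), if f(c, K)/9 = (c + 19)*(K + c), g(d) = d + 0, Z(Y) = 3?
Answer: 180306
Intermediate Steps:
g(d) = d
f(c, K) = 9*(19 + c)*(K + c) (f(c, K) = 9*((c + 19)*(K + c)) = 9*((19 + c)*(K + c)) = 9*(19 + c)*(K + c))
I = 106 (I = (51 + 52) + 3 = 103 + 3 = 106)
I*f(2, 7) = 106*(9*2² + 171*7 + 171*2 + 9*7*2) = 106*(9*4 + 1197 + 342 + 126) = 106*(36 + 1197 + 342 + 126) = 106*1701 = 180306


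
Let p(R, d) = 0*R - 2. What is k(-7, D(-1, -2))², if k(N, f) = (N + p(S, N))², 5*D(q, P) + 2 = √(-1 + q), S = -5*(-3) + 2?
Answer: 6561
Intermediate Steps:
S = 17 (S = 15 + 2 = 17)
D(q, P) = -⅖ + √(-1 + q)/5
p(R, d) = -2 (p(R, d) = 0 - 2 = -2)
k(N, f) = (-2 + N)² (k(N, f) = (N - 2)² = (-2 + N)²)
k(-7, D(-1, -2))² = ((-2 - 7)²)² = ((-9)²)² = 81² = 6561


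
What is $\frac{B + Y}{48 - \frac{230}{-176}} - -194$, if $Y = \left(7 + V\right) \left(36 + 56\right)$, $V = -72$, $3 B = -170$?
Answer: $\frac{931618}{13017} \approx 71.569$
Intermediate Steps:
$B = - \frac{170}{3}$ ($B = \frac{1}{3} \left(-170\right) = - \frac{170}{3} \approx -56.667$)
$Y = -5980$ ($Y = \left(7 - 72\right) \left(36 + 56\right) = \left(-65\right) 92 = -5980$)
$\frac{B + Y}{48 - \frac{230}{-176}} - -194 = \frac{- \frac{170}{3} - 5980}{48 - \frac{230}{-176}} - -194 = - \frac{18110}{3 \left(48 - - \frac{115}{88}\right)} + 194 = - \frac{18110}{3 \left(48 + \frac{115}{88}\right)} + 194 = - \frac{18110}{3 \cdot \frac{4339}{88}} + 194 = \left(- \frac{18110}{3}\right) \frac{88}{4339} + 194 = - \frac{1593680}{13017} + 194 = \frac{931618}{13017}$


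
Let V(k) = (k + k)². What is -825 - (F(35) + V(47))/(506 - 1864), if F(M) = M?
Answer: -1111479/1358 ≈ -818.47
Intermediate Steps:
V(k) = 4*k² (V(k) = (2*k)² = 4*k²)
-825 - (F(35) + V(47))/(506 - 1864) = -825 - (35 + 4*47²)/(506 - 1864) = -825 - (35 + 4*2209)/(-1358) = -825 - (35 + 8836)*(-1)/1358 = -825 - 8871*(-1)/1358 = -825 - 1*(-8871/1358) = -825 + 8871/1358 = -1111479/1358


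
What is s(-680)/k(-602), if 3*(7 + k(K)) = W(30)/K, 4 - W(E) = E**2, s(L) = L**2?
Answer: -59649600/839 ≈ -71096.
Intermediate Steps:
W(E) = 4 - E**2
k(K) = -7 - 896/(3*K) (k(K) = -7 + ((4 - 1*30**2)/K)/3 = -7 + ((4 - 1*900)/K)/3 = -7 + ((4 - 900)/K)/3 = -7 + (-896/K)/3 = -7 - 896/(3*K))
s(-680)/k(-602) = (-680)**2/(-7 - 896/3/(-602)) = 462400/(-7 - 896/3*(-1/602)) = 462400/(-7 + 64/129) = 462400/(-839/129) = 462400*(-129/839) = -59649600/839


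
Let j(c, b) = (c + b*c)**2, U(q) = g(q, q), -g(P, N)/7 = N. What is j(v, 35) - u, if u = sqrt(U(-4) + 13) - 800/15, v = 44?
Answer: 7527328/3 - sqrt(41) ≈ 2.5091e+6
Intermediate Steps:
g(P, N) = -7*N
U(q) = -7*q
u = -160/3 + sqrt(41) (u = sqrt(-7*(-4) + 13) - 800/15 = sqrt(28 + 13) - 800/15 = sqrt(41) - 32*5/3 = sqrt(41) - 160/3 = -160/3 + sqrt(41) ≈ -46.930)
j(v, 35) - u = 44**2*(1 + 35)**2 - (-160/3 + sqrt(41)) = 1936*36**2 + (160/3 - sqrt(41)) = 1936*1296 + (160/3 - sqrt(41)) = 2509056 + (160/3 - sqrt(41)) = 7527328/3 - sqrt(41)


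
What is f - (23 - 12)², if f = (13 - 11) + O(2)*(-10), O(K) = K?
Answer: -139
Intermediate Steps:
f = -18 (f = (13 - 11) + 2*(-10) = 2 - 20 = -18)
f - (23 - 12)² = -18 - (23 - 12)² = -18 - 1*11² = -18 - 1*121 = -18 - 121 = -139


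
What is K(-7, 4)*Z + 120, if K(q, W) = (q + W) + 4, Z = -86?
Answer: 34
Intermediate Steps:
K(q, W) = 4 + W + q (K(q, W) = (W + q) + 4 = 4 + W + q)
K(-7, 4)*Z + 120 = (4 + 4 - 7)*(-86) + 120 = 1*(-86) + 120 = -86 + 120 = 34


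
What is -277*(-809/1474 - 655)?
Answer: 267659283/1474 ≈ 1.8159e+5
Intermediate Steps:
-277*(-809/1474 - 655) = -277*(-966279/1474) = 267659283/1474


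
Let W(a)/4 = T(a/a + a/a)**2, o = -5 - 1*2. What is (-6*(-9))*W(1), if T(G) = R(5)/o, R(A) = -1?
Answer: 216/49 ≈ 4.4082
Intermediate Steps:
o = -7 (o = -5 - 2 = -7)
T(G) = 1/7 (T(G) = -1/(-7) = -1*(-1/7) = 1/7)
W(a) = 4/49 (W(a) = 4*(1/7)**2 = 4*(1/49) = 4/49)
(-6*(-9))*W(1) = -6*(-9)*(4/49) = 54*(4/49) = 216/49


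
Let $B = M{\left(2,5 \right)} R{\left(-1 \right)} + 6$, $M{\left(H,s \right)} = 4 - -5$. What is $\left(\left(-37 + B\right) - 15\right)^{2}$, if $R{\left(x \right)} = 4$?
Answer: $100$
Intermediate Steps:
$M{\left(H,s \right)} = 9$ ($M{\left(H,s \right)} = 4 + 5 = 9$)
$B = 42$ ($B = 9 \cdot 4 + 6 = 36 + 6 = 42$)
$\left(\left(-37 + B\right) - 15\right)^{2} = \left(\left(-37 + 42\right) - 15\right)^{2} = \left(5 - 15\right)^{2} = \left(-10\right)^{2} = 100$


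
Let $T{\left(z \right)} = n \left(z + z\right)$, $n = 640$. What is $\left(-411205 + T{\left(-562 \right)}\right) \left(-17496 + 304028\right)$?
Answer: $-323943050580$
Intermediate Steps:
$T{\left(z \right)} = 1280 z$ ($T{\left(z \right)} = 640 \left(z + z\right) = 640 \cdot 2 z = 1280 z$)
$\left(-411205 + T{\left(-562 \right)}\right) \left(-17496 + 304028\right) = \left(-411205 + 1280 \left(-562\right)\right) \left(-17496 + 304028\right) = \left(-411205 - 719360\right) 286532 = \left(-1130565\right) 286532 = -323943050580$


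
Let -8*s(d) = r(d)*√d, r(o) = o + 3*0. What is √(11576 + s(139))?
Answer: √(185216 - 278*√139)/4 ≈ 106.64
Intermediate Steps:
r(o) = o (r(o) = o + 0 = o)
s(d) = -d^(3/2)/8 (s(d) = -d*√d/8 = -d^(3/2)/8)
√(11576 + s(139)) = √(11576 - 139*√139/8)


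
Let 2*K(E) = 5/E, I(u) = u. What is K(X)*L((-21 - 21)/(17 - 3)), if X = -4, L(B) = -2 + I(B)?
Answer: 25/8 ≈ 3.1250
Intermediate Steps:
L(B) = -2 + B
K(E) = 5/(2*E) (K(E) = (5/E)/2 = 5/(2*E))
K(X)*L((-21 - 21)/(17 - 3)) = ((5/2)/(-4))*(-2 + (-21 - 21)/(17 - 3)) = ((5/2)*(-¼))*(-2 - 42/14) = -5*(-2 - 42*1/14)/8 = -5*(-2 - 3)/8 = -5/8*(-5) = 25/8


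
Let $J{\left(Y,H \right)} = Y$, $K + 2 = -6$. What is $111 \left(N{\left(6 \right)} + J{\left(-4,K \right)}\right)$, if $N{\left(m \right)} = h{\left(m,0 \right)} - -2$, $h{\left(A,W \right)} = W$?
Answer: $-222$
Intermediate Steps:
$K = -8$ ($K = -2 - 6 = -8$)
$N{\left(m \right)} = 2$ ($N{\left(m \right)} = 0 - -2 = 0 + 2 = 2$)
$111 \left(N{\left(6 \right)} + J{\left(-4,K \right)}\right) = 111 \left(2 - 4\right) = 111 \left(-2\right) = -222$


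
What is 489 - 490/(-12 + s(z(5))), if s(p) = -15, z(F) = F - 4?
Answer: 13693/27 ≈ 507.15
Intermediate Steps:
z(F) = -4 + F
489 - 490/(-12 + s(z(5))) = 489 - 490/(-12 - 15) = 489 - 490/(-27) = 489 - 490*(-1/27) = 489 + 490/27 = 13693/27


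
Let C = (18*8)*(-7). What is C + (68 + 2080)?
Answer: 1140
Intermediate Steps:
C = -1008 (C = 144*(-7) = -1008)
C + (68 + 2080) = -1008 + (68 + 2080) = -1008 + 2148 = 1140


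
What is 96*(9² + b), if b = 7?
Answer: 8448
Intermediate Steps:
96*(9² + b) = 96*(9² + 7) = 96*(81 + 7) = 96*88 = 8448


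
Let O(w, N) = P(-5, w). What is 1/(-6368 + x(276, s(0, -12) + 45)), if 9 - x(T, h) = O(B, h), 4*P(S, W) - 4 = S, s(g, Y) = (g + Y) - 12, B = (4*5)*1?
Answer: -4/25435 ≈ -0.00015726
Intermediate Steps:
B = 20 (B = 20*1 = 20)
s(g, Y) = -12 + Y + g (s(g, Y) = (Y + g) - 12 = -12 + Y + g)
P(S, W) = 1 + S/4
O(w, N) = -1/4 (O(w, N) = 1 + (1/4)*(-5) = 1 - 5/4 = -1/4)
x(T, h) = 37/4 (x(T, h) = 9 - 1*(-1/4) = 9 + 1/4 = 37/4)
1/(-6368 + x(276, s(0, -12) + 45)) = 1/(-6368 + 37/4) = 1/(-25435/4) = -4/25435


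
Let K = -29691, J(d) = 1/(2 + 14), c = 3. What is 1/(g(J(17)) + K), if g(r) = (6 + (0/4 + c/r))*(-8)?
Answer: -1/30123 ≈ -3.3197e-5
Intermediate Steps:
J(d) = 1/16
g(r) = -48 - 24/r (g(r) = (6 + (0/4 + 3/r))*(-8) = (6 + (0*(1/4) + 3/r))*(-8) = (6 + (0 + 3/r))*(-8) = (6 + 3/r)*(-8) = -48 - 24/r)
1/(g(J(17)) + K) = 1/((-48 - 24/1/16) - 29691) = 1/((-48 - 24*16) - 29691) = 1/((-48 - 384) - 29691) = 1/(-432 - 29691) = 1/(-30123) = -1/30123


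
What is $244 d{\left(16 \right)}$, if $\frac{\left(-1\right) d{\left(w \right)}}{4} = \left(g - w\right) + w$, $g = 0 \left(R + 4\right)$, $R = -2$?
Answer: $0$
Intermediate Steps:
$g = 0$ ($g = 0 \left(-2 + 4\right) = 0 \cdot 2 = 0$)
$d{\left(w \right)} = 0$ ($d{\left(w \right)} = - 4 \left(\left(0 - w\right) + w\right) = - 4 \left(- w + w\right) = \left(-4\right) 0 = 0$)
$244 d{\left(16 \right)} = 244 \cdot 0 = 0$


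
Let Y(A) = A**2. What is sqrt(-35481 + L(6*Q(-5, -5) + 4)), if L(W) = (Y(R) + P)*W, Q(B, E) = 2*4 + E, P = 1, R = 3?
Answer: I*sqrt(35261) ≈ 187.78*I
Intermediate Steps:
Q(B, E) = 8 + E
L(W) = 10*W (L(W) = (3**2 + 1)*W = (9 + 1)*W = 10*W)
sqrt(-35481 + L(6*Q(-5, -5) + 4)) = sqrt(-35481 + 10*(6*(8 - 5) + 4)) = sqrt(-35481 + 10*(6*3 + 4)) = sqrt(-35481 + 10*(18 + 4)) = sqrt(-35481 + 10*22) = sqrt(-35481 + 220) = sqrt(-35261) = I*sqrt(35261)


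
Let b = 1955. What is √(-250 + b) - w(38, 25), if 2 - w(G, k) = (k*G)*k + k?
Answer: 23773 + √1705 ≈ 23814.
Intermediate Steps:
w(G, k) = 2 - k - G*k² (w(G, k) = 2 - ((k*G)*k + k) = 2 - ((G*k)*k + k) = 2 - (G*k² + k) = 2 - (k + G*k²) = 2 + (-k - G*k²) = 2 - k - G*k²)
√(-250 + b) - w(38, 25) = √(-250 + 1955) - (2 - 1*25 - 1*38*25²) = √1705 - (2 - 25 - 1*38*625) = √1705 - (2 - 25 - 23750) = √1705 - 1*(-23773) = √1705 + 23773 = 23773 + √1705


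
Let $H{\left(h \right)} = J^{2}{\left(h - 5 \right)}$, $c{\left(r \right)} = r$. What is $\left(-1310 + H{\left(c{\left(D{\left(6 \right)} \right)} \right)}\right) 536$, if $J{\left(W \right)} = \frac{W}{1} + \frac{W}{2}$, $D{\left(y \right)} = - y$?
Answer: $-556234$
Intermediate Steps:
$J{\left(W \right)} = \frac{3 W}{2}$ ($J{\left(W \right)} = W 1 + W \frac{1}{2} = W + \frac{W}{2} = \frac{3 W}{2}$)
$H{\left(h \right)} = \left(- \frac{15}{2} + \frac{3 h}{2}\right)^{2}$ ($H{\left(h \right)} = \left(\frac{3 \left(h - 5\right)}{2}\right)^{2} = \left(\frac{3 \left(-5 + h\right)}{2}\right)^{2} = \left(- \frac{15}{2} + \frac{3 h}{2}\right)^{2}$)
$\left(-1310 + H{\left(c{\left(D{\left(6 \right)} \right)} \right)}\right) 536 = \left(-1310 + \frac{9 \left(-5 - 6\right)^{2}}{4}\right) 536 = \left(-1310 + \frac{9 \left(-11\right)^{2}}{4}\right) 536 = \left(-1310 + \frac{9}{4} \cdot 121\right) 536 = \left(-1310 + \frac{1089}{4}\right) 536 = \left(- \frac{4151}{4}\right) 536 = -556234$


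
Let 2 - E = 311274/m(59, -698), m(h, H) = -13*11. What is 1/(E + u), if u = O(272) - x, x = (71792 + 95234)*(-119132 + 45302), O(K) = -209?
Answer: 143/1763409011613 ≈ 8.1093e-11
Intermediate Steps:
m(h, H) = -143
x = -12331529580 (x = 167026*(-73830) = -12331529580)
E = 311560/143 (E = 2 - 311274/(-143) = 2 - 311274*(-1)/143 = 2 - 1*(-311274/143) = 2 + 311274/143 = 311560/143 ≈ 2178.7)
u = 12331529371 (u = -209 - 1*(-12331529580) = -209 + 12331529580 = 12331529371)
1/(E + u) = 1/(311560/143 + 12331529371) = 1/(1763409011613/143) = 143/1763409011613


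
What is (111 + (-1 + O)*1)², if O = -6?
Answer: 10816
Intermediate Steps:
(111 + (-1 + O)*1)² = (111 + (-1 - 6)*1)² = (111 - 7*1)² = (111 - 7)² = 104² = 10816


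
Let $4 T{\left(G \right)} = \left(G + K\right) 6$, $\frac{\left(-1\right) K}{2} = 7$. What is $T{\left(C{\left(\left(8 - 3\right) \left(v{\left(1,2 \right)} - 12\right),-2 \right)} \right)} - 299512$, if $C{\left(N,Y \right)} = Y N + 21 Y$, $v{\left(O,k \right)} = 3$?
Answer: $-299461$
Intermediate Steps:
$K = -14$ ($K = \left(-2\right) 7 = -14$)
$C{\left(N,Y \right)} = 21 Y + N Y$ ($C{\left(N,Y \right)} = N Y + 21 Y = 21 Y + N Y$)
$T{\left(G \right)} = -21 + \frac{3 G}{2}$ ($T{\left(G \right)} = \frac{\left(G - 14\right) 6}{4} = \frac{\left(-14 + G\right) 6}{4} = \frac{-84 + 6 G}{4} = -21 + \frac{3 G}{2}$)
$T{\left(C{\left(\left(8 - 3\right) \left(v{\left(1,2 \right)} - 12\right),-2 \right)} \right)} - 299512 = \left(-21 + \frac{3 \left(- 2 \left(21 + \left(8 - 3\right) \left(3 - 12\right)\right)\right)}{2}\right) - 299512 = \left(-21 + \frac{3 \left(- 2 \left(21 + 5 \left(-9\right)\right)\right)}{2}\right) - 299512 = \left(-21 + \frac{3 \left(- 2 \left(21 - 45\right)\right)}{2}\right) - 299512 = \left(-21 + \frac{3 \left(\left(-2\right) \left(-24\right)\right)}{2}\right) - 299512 = \left(-21 + \frac{3}{2} \cdot 48\right) - 299512 = \left(-21 + 72\right) - 299512 = 51 - 299512 = -299461$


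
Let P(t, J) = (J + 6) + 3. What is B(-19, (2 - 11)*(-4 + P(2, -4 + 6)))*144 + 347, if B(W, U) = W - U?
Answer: 6683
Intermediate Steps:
P(t, J) = 9 + J (P(t, J) = (6 + J) + 3 = 9 + J)
B(-19, (2 - 11)*(-4 + P(2, -4 + 6)))*144 + 347 = (-19 - (2 - 11)*(-4 + (9 + (-4 + 6))))*144 + 347 = (-19 - (-9)*(-4 + (9 + 2)))*144 + 347 = (-19 - (-9)*(-4 + 11))*144 + 347 = (-19 - (-9)*7)*144 + 347 = (-19 - 1*(-63))*144 + 347 = (-19 + 63)*144 + 347 = 44*144 + 347 = 6336 + 347 = 6683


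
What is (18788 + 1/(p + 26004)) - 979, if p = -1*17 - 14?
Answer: 462553158/25973 ≈ 17809.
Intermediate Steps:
p = -31 (p = -17 - 14 = -31)
(18788 + 1/(p + 26004)) - 979 = (18788 + 1/(-31 + 26004)) - 979 = (18788 + 1/25973) - 979 = 487980725/25973 - 979 = 462553158/25973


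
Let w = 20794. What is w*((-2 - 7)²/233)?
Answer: 1684314/233 ≈ 7228.8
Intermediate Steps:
w*((-2 - 7)²/233) = 20794*((-2 - 7)²/233) = 20794*((-9)²*(1/233)) = 20794*(81*(1/233)) = 20794*(81/233) = 1684314/233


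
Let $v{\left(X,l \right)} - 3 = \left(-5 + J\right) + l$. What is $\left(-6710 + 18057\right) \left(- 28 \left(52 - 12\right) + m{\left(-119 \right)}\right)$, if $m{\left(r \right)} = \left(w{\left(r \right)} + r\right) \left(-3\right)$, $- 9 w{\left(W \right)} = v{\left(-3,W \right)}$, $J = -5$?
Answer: $-9134335$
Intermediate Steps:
$v{\left(X,l \right)} = -7 + l$ ($v{\left(X,l \right)} = 3 + \left(\left(-5 - 5\right) + l\right) = 3 + \left(-10 + l\right) = -7 + l$)
$w{\left(W \right)} = \frac{7}{9} - \frac{W}{9}$ ($w{\left(W \right)} = - \frac{-7 + W}{9} = \frac{7}{9} - \frac{W}{9}$)
$m{\left(r \right)} = - \frac{7}{3} - \frac{8 r}{3}$ ($m{\left(r \right)} = \left(\left(\frac{7}{9} - \frac{r}{9}\right) + r\right) \left(-3\right) = \left(\frac{7}{9} + \frac{8 r}{9}\right) \left(-3\right) = - \frac{7}{3} - \frac{8 r}{3}$)
$\left(-6710 + 18057\right) \left(- 28 \left(52 - 12\right) + m{\left(-119 \right)}\right) = \left(-6710 + 18057\right) \left(- 28 \left(52 - 12\right) - -315\right) = 11347 \left(\left(-28\right) 40 + \left(- \frac{7}{3} + \frac{952}{3}\right)\right) = 11347 \left(-1120 + 315\right) = 11347 \left(-805\right) = -9134335$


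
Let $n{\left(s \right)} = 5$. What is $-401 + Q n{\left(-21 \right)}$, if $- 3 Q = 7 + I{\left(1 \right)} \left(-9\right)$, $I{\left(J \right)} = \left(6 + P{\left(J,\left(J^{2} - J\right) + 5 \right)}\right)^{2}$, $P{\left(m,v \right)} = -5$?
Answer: $- \frac{1193}{3} \approx -397.67$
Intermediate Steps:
$I{\left(J \right)} = 1$ ($I{\left(J \right)} = \left(6 - 5\right)^{2} = 1^{2} = 1$)
$Q = \frac{2}{3}$ ($Q = - \frac{7 + 1 \left(-9\right)}{3} = - \frac{7 - 9}{3} = \left(- \frac{1}{3}\right) \left(-2\right) = \frac{2}{3} \approx 0.66667$)
$-401 + Q n{\left(-21 \right)} = -401 + \frac{2}{3} \cdot 5 = -401 + \frac{10}{3} = - \frac{1193}{3}$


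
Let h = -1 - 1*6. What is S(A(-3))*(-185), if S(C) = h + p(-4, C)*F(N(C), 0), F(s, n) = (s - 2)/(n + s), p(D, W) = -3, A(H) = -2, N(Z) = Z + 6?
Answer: 3145/2 ≈ 1572.5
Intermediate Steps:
N(Z) = 6 + Z
h = -7 (h = -1 - 6 = -7)
F(s, n) = (-2 + s)/(n + s)
S(C) = -7 - 3*(4 + C)/(6 + C) (S(C) = -7 - 3*(-2 + (6 + C))/(0 + (6 + C)) = -7 - 3*(4 + C)/(6 + C))
S(A(-3))*(-185) = (2*(-27 - 5*(-2))/(6 - 2))*(-185) = (2*(-27 + 10)/4)*(-185) = (2*(¼)*(-17))*(-185) = -17/2*(-185) = 3145/2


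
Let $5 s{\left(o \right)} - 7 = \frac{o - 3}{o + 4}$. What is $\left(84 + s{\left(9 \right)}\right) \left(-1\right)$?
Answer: $- \frac{5557}{65} \approx -85.492$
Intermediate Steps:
$s{\left(o \right)} = \frac{7}{5} + \frac{-3 + o}{5 \left(4 + o\right)}$ ($s{\left(o \right)} = \frac{7}{5} + \frac{\left(o - 3\right) \frac{1}{o + 4}}{5} = \frac{7}{5} + \frac{\left(-3 + o\right) \frac{1}{4 + o}}{5} = \frac{7}{5} + \frac{\frac{1}{4 + o} \left(-3 + o\right)}{5} = \frac{7}{5} + \frac{-3 + o}{5 \left(4 + o\right)}$)
$\left(84 + s{\left(9 \right)}\right) \left(-1\right) = \left(84 + \frac{25 + 8 \cdot 9}{5 \left(4 + 9\right)}\right) \left(-1\right) = \left(84 + \frac{25 + 72}{5 \cdot 13}\right) \left(-1\right) = \left(84 + \frac{1}{5} \cdot \frac{1}{13} \cdot 97\right) \left(-1\right) = \left(84 + \frac{97}{65}\right) \left(-1\right) = \frac{5557}{65} \left(-1\right) = - \frac{5557}{65}$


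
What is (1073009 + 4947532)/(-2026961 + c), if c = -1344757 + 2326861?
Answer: -6020541/1044857 ≈ -5.7621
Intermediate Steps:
c = 982104
(1073009 + 4947532)/(-2026961 + c) = (1073009 + 4947532)/(-2026961 + 982104) = 6020541/(-1044857) = 6020541*(-1/1044857) = -6020541/1044857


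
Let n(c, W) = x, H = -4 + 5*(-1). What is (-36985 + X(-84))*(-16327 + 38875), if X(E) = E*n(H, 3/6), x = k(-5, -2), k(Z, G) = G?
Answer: -830149716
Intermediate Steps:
x = -2
H = -9 (H = -4 - 5 = -9)
n(c, W) = -2
X(E) = -2*E (X(E) = E*(-2) = -2*E)
(-36985 + X(-84))*(-16327 + 38875) = (-36985 - 2*(-84))*(-16327 + 38875) = (-36985 + 168)*22548 = -36817*22548 = -830149716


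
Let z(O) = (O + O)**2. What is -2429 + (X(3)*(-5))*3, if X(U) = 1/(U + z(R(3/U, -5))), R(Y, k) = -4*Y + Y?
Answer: -31582/13 ≈ -2429.4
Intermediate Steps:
R(Y, k) = -3*Y
z(O) = 4*O**2 (z(O) = (2*O)**2 = 4*O**2)
X(U) = 1/(U + 324/U**2) (X(U) = 1/(U + 4*(-9/U)**2) = 1/(U + 4*(81/U**2)) = 1/(U + 324/U**2))
-2429 + (X(3)*(-5))*3 = -2429 + ((3**2/(324 + 3**3))*(-5))*3 = -2429 + ((9/(324 + 27))*(-5))*3 = -2429 + ((9/351)*(-5))*3 = -2429 + ((9*(1/351))*(-5))*3 = -2429 + ((1/39)*(-5))*3 = -2429 - 5/39*3 = -2429 - 5/13 = -31582/13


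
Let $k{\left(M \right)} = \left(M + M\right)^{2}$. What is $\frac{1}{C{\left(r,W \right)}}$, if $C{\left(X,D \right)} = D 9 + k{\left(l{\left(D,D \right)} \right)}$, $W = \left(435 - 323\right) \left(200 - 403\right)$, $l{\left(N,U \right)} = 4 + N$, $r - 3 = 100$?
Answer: $\frac{1}{2066770672} \approx 4.8385 \cdot 10^{-10}$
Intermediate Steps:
$r = 103$ ($r = 3 + 100 = 103$)
$k{\left(M \right)} = 4 M^{2}$ ($k{\left(M \right)} = \left(2 M\right)^{2} = 4 M^{2}$)
$W = -22736$ ($W = 112 \left(-203\right) = -22736$)
$C{\left(X,D \right)} = 4 \left(4 + D\right)^{2} + 9 D$ ($C{\left(X,D \right)} = D 9 + 4 \left(4 + D\right)^{2} = 9 D + 4 \left(4 + D\right)^{2} = 4 \left(4 + D\right)^{2} + 9 D$)
$\frac{1}{C{\left(r,W \right)}} = \frac{1}{4 \left(4 - 22736\right)^{2} + 9 \left(-22736\right)} = \frac{1}{4 \left(-22732\right)^{2} - 204624} = \frac{1}{4 \cdot 516743824 - 204624} = \frac{1}{2066975296 - 204624} = \frac{1}{2066770672}$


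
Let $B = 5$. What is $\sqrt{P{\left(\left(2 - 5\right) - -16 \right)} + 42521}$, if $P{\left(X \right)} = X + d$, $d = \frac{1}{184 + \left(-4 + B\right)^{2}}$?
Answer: $\frac{\sqrt{1455726335}}{185} \approx 206.24$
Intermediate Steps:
$d = \frac{1}{185}$ ($d = \frac{1}{184 + \left(-4 + 5\right)^{2}} = \frac{1}{184 + 1^{2}} = \frac{1}{184 + 1} = \frac{1}{185} \approx 0.0054054$)
$P{\left(X \right)} = \frac{1}{185} + X$ ($P{\left(X \right)} = X + \frac{1}{185} = \frac{1}{185} + X$)
$\sqrt{P{\left(\left(2 - 5\right) - -16 \right)} + 42521} = \sqrt{\left(\frac{1}{185} + \left(\left(2 - 5\right) - -16\right)\right) + 42521} = \sqrt{\left(\frac{1}{185} + \left(-3 + 16\right)\right) + 42521} = \sqrt{\left(\frac{1}{185} + 13\right) + 42521} = \sqrt{\frac{2406}{185} + 42521} = \sqrt{\frac{7868791}{185}} = \frac{\sqrt{1455726335}}{185}$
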